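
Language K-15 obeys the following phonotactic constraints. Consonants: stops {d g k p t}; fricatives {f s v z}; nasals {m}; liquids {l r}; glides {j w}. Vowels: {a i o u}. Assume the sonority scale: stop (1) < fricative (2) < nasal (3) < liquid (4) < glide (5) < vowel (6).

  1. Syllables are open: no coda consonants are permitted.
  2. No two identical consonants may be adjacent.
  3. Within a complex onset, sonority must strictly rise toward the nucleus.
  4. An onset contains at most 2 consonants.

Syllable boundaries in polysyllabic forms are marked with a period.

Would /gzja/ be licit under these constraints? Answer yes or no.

/gzja/ — violates constraint 4: syllable 1 onset /gzj/ has 3 consonants (> 2) → illicit

no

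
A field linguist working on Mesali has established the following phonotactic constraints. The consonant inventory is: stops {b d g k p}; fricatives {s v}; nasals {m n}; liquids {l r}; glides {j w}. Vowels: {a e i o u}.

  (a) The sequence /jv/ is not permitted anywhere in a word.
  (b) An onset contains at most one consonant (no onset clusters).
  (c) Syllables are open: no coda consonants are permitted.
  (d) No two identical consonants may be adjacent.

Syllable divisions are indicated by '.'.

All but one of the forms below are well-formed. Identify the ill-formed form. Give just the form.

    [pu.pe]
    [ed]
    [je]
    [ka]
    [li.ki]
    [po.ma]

[ed]

[pu.pe] — σ1 onset /p/, coda /∅/ ok; σ2 onset /p/, coda /∅/ ok → well-formed
[ed] — violates constraint (c): syllable 1 coda /d/ has 1 consonant (> 0) → ill-formed
[je] — σ1 onset /j/, coda /∅/ ok → well-formed
[ka] — σ1 onset /k/, coda /∅/ ok → well-formed
[li.ki] — σ1 onset /l/, coda /∅/ ok; σ2 onset /k/, coda /∅/ ok → well-formed
[po.ma] — σ1 onset /p/, coda /∅/ ok; σ2 onset /m/, coda /∅/ ok → well-formed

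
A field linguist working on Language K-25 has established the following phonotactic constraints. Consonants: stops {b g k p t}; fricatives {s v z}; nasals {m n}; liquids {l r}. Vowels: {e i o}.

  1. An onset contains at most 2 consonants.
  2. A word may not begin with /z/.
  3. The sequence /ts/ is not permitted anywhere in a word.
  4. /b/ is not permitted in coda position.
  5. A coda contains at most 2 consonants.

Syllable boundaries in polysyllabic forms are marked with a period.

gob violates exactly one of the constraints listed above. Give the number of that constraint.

gob: syllable 1 coda contains /b/.
This is a violation of constraint 4: "/b/ is not permitted in coda position."
The remaining constraints (1, 2, 3, 5) are satisfied.

4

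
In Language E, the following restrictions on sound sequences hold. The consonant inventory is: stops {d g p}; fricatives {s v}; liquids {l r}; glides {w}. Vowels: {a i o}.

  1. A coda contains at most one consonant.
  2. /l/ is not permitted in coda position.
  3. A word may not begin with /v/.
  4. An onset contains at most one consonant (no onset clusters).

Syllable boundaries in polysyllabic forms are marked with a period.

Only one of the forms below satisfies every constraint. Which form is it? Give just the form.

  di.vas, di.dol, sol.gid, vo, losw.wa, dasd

di.vas — σ1 onset /d/, coda /∅/ ok; σ2 onset /v/, coda /s/ ok → well-formed
di.dol — violates constraint 2: syllable 2 coda contains /l/ → ill-formed
sol.gid — violates constraint 2: syllable 1 coda contains /l/ → ill-formed
vo — violates constraint 3: word begins with /v/ → ill-formed
losw.wa — violates constraint 1: syllable 1 coda /sw/ has 2 consonants (> 1) → ill-formed
dasd — violates constraint 1: syllable 1 coda /sd/ has 2 consonants (> 1) → ill-formed

di.vas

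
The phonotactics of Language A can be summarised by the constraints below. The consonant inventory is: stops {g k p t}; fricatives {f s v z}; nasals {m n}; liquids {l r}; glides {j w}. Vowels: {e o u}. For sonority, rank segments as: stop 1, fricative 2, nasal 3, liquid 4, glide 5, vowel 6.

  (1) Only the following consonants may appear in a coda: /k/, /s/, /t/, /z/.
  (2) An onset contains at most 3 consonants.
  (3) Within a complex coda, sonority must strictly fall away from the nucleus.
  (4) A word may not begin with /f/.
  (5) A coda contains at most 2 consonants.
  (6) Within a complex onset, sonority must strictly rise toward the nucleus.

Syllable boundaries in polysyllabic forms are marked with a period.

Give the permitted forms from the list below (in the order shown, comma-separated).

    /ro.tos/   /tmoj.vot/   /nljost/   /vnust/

/ro.tos/, /nljost/, /vnust/

/ro.tos/ — σ1 onset /r/, coda /∅/ ok; σ2 onset /t/, coda /s/ ok → permitted
/tmoj.vot/ — violates constraint 1: syllable 1 coda contains /j/, which is not a licensed coda consonant → not permitted
/nljost/ — σ1 onset /nlj/ (3→4→5 rises), coda /st/ (2→1 falls) ok → permitted
/vnust/ — σ1 onset /vn/ (2→3 rises), coda /st/ (2→1 falls) ok → permitted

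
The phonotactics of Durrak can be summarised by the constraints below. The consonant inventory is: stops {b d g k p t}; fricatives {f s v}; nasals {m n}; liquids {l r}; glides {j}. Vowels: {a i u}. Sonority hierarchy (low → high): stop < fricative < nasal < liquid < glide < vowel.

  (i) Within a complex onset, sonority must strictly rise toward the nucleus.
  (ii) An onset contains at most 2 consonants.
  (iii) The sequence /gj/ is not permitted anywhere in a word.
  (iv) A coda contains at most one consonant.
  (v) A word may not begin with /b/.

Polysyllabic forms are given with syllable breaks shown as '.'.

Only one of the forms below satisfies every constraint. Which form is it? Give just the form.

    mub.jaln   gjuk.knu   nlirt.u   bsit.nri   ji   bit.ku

mub.jaln — violates constraint (iv): syllable 2 coda /ln/ has 2 consonants (> 1) → phonotactically illegal
gjuk.knu — violates constraint (iii): contains banned sequence /gj/ → phonotactically illegal
nlirt.u — violates constraint (iv): syllable 1 coda /rt/ has 2 consonants (> 1) → phonotactically illegal
bsit.nri — violates constraint (v): word begins with /b/ → phonotactically illegal
ji — σ1 onset /j/, coda /∅/ ok → phonotactically legal
bit.ku — violates constraint (v): word begins with /b/ → phonotactically illegal

ji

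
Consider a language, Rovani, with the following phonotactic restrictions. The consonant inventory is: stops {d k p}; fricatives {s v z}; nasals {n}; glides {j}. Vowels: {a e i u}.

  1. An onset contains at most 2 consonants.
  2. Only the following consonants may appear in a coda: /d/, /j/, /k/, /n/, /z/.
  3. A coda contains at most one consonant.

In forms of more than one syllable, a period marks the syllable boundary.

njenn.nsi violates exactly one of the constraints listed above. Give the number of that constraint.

3

njenn.nsi: syllable 1 coda /nn/ has 2 consonants (> 1).
This is a violation of constraint 3: "A coda contains at most one consonant."
The remaining constraints (1, 2) are satisfied.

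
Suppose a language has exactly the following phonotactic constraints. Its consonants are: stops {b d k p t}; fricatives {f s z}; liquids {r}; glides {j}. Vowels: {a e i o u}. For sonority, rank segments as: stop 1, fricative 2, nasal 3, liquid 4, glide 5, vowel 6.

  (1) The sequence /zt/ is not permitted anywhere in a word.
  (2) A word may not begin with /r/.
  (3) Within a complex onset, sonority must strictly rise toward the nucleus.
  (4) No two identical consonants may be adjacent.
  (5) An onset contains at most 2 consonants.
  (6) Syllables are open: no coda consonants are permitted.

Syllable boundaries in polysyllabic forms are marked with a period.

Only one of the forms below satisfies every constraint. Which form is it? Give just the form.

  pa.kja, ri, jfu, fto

pa.kja

pa.kja — σ1 onset /p/, coda /∅/ ok; σ2 onset /kj/ (1→5 rises), coda /∅/ ok → permitted
ri — violates constraint 2: word begins with /r/ → not permitted
jfu — violates constraint 3: syllable 1 onset /jf/: /j/ (glide, 5) → /f/ (fricative, 2) does not rise → not permitted
fto — violates constraint 3: syllable 1 onset /ft/: /f/ (fricative, 2) → /t/ (stop, 1) does not rise → not permitted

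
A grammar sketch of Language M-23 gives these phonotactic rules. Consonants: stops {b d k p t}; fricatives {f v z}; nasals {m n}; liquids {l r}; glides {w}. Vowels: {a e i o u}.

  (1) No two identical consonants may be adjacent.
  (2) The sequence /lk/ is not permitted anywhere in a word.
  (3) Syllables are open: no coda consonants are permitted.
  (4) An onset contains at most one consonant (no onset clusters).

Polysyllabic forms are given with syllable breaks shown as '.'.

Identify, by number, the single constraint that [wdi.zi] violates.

4

[wdi.zi]: syllable 1 onset /wd/ has 2 consonants (> 1).
This is a violation of constraint 4: "An onset contains at most one consonant (no onset clusters)."
The remaining constraints (1, 2, 3) are satisfied.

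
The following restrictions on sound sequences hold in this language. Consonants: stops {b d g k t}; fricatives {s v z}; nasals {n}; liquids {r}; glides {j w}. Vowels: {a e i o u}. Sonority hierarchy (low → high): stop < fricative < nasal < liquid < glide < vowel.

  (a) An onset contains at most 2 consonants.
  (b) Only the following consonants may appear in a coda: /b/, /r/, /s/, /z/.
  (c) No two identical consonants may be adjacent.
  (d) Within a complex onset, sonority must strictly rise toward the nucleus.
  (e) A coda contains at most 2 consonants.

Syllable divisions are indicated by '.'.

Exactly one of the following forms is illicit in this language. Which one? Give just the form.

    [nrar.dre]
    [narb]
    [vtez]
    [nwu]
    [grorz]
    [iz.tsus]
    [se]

[nrar.dre] — σ1 onset /nr/ (3→4 rises), coda /r/ ok; σ2 onset /dr/ (1→4 rises), coda /∅/ ok → licit
[narb] — σ1 onset /n/, coda /rb/ (2C) ok → licit
[vtez] — violates constraint (d): syllable 1 onset /vt/: /v/ (fricative, 2) → /t/ (stop, 1) does not rise → illicit
[nwu] — σ1 onset /nw/ (3→5 rises), coda /∅/ ok → licit
[grorz] — σ1 onset /gr/ (1→4 rises), coda /rz/ (2C) ok → licit
[iz.tsus] — σ1 onset /∅/, coda /z/ ok; σ2 onset /ts/ (1→2 rises), coda /s/ ok → licit
[se] — σ1 onset /s/, coda /∅/ ok → licit

[vtez]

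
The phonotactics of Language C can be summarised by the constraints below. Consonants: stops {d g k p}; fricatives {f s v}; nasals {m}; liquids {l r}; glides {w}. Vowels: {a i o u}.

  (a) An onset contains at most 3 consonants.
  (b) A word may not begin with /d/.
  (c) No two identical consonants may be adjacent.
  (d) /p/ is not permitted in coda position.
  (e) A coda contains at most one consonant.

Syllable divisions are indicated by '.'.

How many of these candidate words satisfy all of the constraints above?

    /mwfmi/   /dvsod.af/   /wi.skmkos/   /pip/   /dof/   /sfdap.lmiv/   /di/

0

/mwfmi/ — violates constraint (a): syllable 1 onset /mwfm/ has 4 consonants (> 3) → ill-formed
/dvsod.af/ — violates constraint (b): word begins with /d/ → ill-formed
/wi.skmkos/ — violates constraint (a): syllable 2 onset /skmk/ has 4 consonants (> 3) → ill-formed
/pip/ — violates constraint (d): syllable 1 coda contains /p/ → ill-formed
/dof/ — violates constraint (b): word begins with /d/ → ill-formed
/sfdap.lmiv/ — violates constraint (d): syllable 1 coda contains /p/ → ill-formed
/di/ — violates constraint (b): word begins with /d/ → ill-formed
No form is well-formed → 0.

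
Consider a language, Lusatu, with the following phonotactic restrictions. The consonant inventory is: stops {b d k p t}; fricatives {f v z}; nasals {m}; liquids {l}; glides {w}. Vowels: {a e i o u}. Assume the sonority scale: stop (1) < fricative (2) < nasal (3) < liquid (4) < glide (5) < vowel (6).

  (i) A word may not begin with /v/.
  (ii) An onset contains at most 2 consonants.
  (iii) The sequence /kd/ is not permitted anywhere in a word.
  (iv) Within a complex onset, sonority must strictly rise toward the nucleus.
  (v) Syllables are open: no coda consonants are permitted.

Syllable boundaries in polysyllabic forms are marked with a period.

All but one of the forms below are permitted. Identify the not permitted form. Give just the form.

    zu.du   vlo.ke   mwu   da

vlo.ke

zu.du — σ1 onset /z/, coda /∅/ ok; σ2 onset /d/, coda /∅/ ok → permitted
vlo.ke — violates constraint (i): word begins with /v/ → not permitted
mwu — σ1 onset /mw/ (3→5 rises), coda /∅/ ok → permitted
da — σ1 onset /d/, coda /∅/ ok → permitted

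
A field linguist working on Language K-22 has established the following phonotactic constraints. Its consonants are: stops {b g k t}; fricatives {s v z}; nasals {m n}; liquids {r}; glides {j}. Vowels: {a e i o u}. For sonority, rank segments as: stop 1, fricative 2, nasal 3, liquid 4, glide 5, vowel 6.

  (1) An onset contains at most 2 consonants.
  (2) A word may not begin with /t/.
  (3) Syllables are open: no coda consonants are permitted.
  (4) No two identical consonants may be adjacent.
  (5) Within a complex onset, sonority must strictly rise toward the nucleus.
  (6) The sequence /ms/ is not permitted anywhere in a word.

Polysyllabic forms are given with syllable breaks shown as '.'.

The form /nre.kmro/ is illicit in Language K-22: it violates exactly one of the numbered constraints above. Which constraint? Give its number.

/nre.kmro/: syllable 2 onset /kmr/ has 3 consonants (> 2).
This is a violation of constraint 1: "An onset contains at most 2 consonants."
The remaining constraints (2, 3, 4, 5, 6) are satisfied.

1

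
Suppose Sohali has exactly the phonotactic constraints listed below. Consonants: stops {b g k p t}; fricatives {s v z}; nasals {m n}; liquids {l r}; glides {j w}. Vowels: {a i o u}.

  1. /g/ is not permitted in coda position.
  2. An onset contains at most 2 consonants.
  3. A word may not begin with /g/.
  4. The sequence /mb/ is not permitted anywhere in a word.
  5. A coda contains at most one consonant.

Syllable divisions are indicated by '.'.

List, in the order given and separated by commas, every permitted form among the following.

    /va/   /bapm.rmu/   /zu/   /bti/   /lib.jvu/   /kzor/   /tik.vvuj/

/va/, /zu/, /bti/, /lib.jvu/, /kzor/, /tik.vvuj/

/va/ — σ1 onset /v/, coda /∅/ ok → permitted
/bapm.rmu/ — violates constraint 5: syllable 1 coda /pm/ has 2 consonants (> 1) → not permitted
/zu/ — σ1 onset /z/, coda /∅/ ok → permitted
/bti/ — σ1 onset /bt/ (2C), coda /∅/ ok → permitted
/lib.jvu/ — σ1 onset /l/, coda /b/ ok; σ2 onset /jv/ (2C), coda /∅/ ok → permitted
/kzor/ — σ1 onset /kz/ (2C), coda /r/ ok → permitted
/tik.vvuj/ — σ1 onset /t/, coda /k/ ok; σ2 onset /vv/ (2C), coda /j/ ok → permitted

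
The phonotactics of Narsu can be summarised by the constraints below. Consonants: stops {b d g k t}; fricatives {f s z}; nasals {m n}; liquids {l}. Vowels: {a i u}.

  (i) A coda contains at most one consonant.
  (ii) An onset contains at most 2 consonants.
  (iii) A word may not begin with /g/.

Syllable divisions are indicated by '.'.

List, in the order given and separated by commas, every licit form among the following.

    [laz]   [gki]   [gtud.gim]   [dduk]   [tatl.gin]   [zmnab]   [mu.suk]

[laz], [dduk], [mu.suk]

[laz] — σ1 onset /l/, coda /z/ ok → licit
[gki] — violates constraint (iii): word begins with /g/ → illicit
[gtud.gim] — violates constraint (iii): word begins with /g/ → illicit
[dduk] — σ1 onset /dd/ (2C), coda /k/ ok → licit
[tatl.gin] — violates constraint (i): syllable 1 coda /tl/ has 2 consonants (> 1) → illicit
[zmnab] — violates constraint (ii): syllable 1 onset /zmn/ has 3 consonants (> 2) → illicit
[mu.suk] — σ1 onset /m/, coda /∅/ ok; σ2 onset /s/, coda /k/ ok → licit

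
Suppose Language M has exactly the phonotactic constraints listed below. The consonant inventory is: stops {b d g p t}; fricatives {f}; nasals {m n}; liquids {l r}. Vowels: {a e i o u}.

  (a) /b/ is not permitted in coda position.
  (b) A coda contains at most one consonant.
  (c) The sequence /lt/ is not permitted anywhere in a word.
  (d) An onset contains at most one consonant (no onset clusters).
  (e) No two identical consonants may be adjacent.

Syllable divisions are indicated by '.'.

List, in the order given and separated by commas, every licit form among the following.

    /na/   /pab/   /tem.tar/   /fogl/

/na/, /tem.tar/

/na/ — σ1 onset /n/, coda /∅/ ok → licit
/pab/ — violates constraint (a): syllable 1 coda contains /b/ → illicit
/tem.tar/ — σ1 onset /t/, coda /m/ ok; σ2 onset /t/, coda /r/ ok → licit
/fogl/ — violates constraint (b): syllable 1 coda /gl/ has 2 consonants (> 1) → illicit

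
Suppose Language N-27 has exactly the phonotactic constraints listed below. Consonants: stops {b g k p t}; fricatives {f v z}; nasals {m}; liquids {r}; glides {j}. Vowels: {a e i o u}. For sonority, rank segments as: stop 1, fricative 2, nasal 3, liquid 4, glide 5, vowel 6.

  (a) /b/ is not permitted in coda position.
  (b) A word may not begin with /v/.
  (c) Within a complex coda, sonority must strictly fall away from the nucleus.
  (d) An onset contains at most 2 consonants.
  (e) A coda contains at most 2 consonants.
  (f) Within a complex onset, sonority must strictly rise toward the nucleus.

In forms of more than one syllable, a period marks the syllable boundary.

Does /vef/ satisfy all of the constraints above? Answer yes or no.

no

/vef/ — violates constraint (b): word begins with /v/ → illicit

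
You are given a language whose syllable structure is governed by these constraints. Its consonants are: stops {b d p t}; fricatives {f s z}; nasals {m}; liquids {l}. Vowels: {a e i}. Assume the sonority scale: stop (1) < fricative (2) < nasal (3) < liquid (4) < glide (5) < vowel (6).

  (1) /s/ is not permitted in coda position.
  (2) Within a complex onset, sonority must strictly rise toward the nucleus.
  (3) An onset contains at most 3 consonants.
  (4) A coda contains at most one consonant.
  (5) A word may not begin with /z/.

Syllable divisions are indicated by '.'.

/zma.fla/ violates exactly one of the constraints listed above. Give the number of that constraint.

5

/zma.fla/: word begins with /z/.
This is a violation of constraint 5: "A word may not begin with /z/."
The remaining constraints (1, 2, 3, 4) are satisfied.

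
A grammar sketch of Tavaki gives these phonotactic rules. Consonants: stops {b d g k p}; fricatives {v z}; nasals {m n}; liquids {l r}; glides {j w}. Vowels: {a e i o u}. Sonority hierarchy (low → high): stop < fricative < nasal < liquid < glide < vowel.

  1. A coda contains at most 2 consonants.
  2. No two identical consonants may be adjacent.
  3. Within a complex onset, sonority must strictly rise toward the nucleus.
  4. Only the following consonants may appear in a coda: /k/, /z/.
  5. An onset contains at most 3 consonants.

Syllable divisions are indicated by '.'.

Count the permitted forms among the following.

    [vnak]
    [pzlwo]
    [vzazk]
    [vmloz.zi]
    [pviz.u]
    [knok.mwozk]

3

[vnak] — σ1 onset /vn/ (2→3 rises), coda /k/ ok → permitted
[pzlwo] — violates constraint 5: syllable 1 onset /pzlw/ has 4 consonants (> 3) → not permitted
[vzazk] — violates constraint 3: syllable 1 onset /vz/: /v/ (fricative, 2) → /z/ (fricative, 2) does not rise → not permitted
[vmloz.zi] — violates constraint 2: adjacent identical consonants /zz/ → not permitted
[pviz.u] — σ1 onset /pv/ (1→2 rises), coda /z/ ok; σ2 onset /∅/, coda /∅/ ok → permitted
[knok.mwozk] — σ1 onset /kn/ (1→3 rises), coda /k/ ok; σ2 onset /mw/ (3→5 rises), coda /zk/ (2C) ok → permitted
Permitted: [vnak], [pviz.u], [knok.mwozk] → 3.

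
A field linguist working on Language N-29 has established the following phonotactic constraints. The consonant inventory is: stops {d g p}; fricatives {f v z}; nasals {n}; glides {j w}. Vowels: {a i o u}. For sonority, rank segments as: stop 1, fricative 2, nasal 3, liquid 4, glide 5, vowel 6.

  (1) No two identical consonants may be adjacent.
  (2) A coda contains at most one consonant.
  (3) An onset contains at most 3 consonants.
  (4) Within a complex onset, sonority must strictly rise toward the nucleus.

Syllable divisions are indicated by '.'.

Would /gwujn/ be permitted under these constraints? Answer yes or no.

no

/gwujn/ — violates constraint 2: syllable 1 coda /jn/ has 2 consonants (> 1) → not permitted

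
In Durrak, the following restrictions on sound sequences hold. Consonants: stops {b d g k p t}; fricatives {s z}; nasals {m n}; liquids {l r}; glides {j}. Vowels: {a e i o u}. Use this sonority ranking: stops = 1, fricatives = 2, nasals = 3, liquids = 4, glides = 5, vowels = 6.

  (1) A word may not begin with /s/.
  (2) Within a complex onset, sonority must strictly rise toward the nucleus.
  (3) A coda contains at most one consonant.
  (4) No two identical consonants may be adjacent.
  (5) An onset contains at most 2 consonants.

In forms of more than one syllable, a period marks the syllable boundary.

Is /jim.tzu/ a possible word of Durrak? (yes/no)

/jim.tzu/ — σ1 onset /j/, coda /m/ ok; σ2 onset /tz/ (1→2 rises), coda /∅/ ok → permitted

yes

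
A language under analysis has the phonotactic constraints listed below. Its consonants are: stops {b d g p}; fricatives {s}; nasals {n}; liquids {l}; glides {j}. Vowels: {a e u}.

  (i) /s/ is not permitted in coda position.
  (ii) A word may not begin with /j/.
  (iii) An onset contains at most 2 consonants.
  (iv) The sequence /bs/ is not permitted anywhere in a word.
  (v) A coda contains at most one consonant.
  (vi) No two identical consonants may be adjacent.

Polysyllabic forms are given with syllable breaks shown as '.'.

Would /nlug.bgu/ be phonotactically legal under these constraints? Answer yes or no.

/nlug.bgu/ — σ1 onset /nl/ (2C), coda /g/ ok; σ2 onset /bg/ (2C), coda /∅/ ok → phonotactically legal

yes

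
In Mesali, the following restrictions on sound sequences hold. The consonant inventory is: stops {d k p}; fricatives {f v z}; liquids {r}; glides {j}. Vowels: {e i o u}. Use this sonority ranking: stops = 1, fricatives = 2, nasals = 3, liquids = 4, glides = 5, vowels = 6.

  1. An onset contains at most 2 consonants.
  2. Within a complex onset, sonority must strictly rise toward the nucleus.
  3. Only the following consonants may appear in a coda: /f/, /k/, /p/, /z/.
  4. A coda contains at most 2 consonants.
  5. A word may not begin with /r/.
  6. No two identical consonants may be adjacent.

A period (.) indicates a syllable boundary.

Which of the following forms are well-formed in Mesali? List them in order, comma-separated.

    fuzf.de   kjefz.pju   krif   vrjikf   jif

fuzf.de — σ1 onset /f/, coda /zf/ (2C) ok; σ2 onset /d/, coda /∅/ ok → well-formed
kjefz.pju — σ1 onset /kj/ (1→5 rises), coda /fz/ (2C) ok; σ2 onset /pj/ (1→5 rises), coda /∅/ ok → well-formed
krif — σ1 onset /kr/ (1→4 rises), coda /f/ ok → well-formed
vrjikf — violates constraint 1: syllable 1 onset /vrj/ has 3 consonants (> 2) → ill-formed
jif — σ1 onset /j/, coda /f/ ok → well-formed

fuzf.de, kjefz.pju, krif, jif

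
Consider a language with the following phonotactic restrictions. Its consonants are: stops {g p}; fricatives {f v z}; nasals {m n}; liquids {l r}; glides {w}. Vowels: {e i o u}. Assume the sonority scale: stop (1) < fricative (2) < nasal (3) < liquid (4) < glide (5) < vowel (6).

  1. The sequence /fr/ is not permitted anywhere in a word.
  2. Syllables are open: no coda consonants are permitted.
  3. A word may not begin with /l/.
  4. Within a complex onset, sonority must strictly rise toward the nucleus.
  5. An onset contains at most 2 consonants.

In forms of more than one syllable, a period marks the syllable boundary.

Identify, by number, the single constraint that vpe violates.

vpe: syllable 1 onset /vp/: /v/ (fricative, 2) → /p/ (stop, 1) does not rise.
This is a violation of constraint 4: "Within a complex onset, sonority must strictly rise toward the nucleus."
The remaining constraints (1, 2, 3, 5) are satisfied.

4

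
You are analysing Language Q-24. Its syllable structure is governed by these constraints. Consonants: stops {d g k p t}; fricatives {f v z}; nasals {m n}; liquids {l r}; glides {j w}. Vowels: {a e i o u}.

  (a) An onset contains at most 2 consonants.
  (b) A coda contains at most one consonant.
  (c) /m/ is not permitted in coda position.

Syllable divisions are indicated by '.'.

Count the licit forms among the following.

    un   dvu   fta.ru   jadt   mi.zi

un — σ1 onset /∅/, coda /n/ ok → licit
dvu — σ1 onset /dv/ (2C), coda /∅/ ok → licit
fta.ru — σ1 onset /ft/ (2C), coda /∅/ ok; σ2 onset /r/, coda /∅/ ok → licit
jadt — violates constraint (b): syllable 1 coda /dt/ has 2 consonants (> 1) → illicit
mi.zi — σ1 onset /m/, coda /∅/ ok; σ2 onset /z/, coda /∅/ ok → licit
Licit: un, dvu, fta.ru, mi.zi → 4.

4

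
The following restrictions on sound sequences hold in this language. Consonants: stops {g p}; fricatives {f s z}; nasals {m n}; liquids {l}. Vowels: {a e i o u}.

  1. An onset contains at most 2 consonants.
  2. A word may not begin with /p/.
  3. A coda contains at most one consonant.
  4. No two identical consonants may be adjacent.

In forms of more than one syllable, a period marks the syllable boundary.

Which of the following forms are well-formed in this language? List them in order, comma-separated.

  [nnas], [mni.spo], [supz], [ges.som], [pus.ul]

[mni.spo]

[nnas] — violates constraint 4: adjacent identical consonants /nn/ → ill-formed
[mni.spo] — σ1 onset /mn/ (2C), coda /∅/ ok; σ2 onset /sp/ (2C), coda /∅/ ok → well-formed
[supz] — violates constraint 3: syllable 1 coda /pz/ has 2 consonants (> 1) → ill-formed
[ges.som] — violates constraint 4: adjacent identical consonants /ss/ → ill-formed
[pus.ul] — violates constraint 2: word begins with /p/ → ill-formed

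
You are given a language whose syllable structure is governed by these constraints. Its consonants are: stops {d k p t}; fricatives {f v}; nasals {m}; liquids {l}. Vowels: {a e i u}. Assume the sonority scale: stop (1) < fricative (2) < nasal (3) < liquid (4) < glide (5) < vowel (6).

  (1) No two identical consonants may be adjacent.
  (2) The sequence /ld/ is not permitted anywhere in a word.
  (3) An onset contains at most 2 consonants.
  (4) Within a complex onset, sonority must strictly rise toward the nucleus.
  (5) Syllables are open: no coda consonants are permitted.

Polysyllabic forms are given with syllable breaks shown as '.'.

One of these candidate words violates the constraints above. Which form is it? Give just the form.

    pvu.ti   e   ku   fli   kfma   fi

pvu.ti — σ1 onset /pv/ (1→2 rises), coda /∅/ ok; σ2 onset /t/, coda /∅/ ok → phonotactically legal
e — σ1 onset /∅/, coda /∅/ ok → phonotactically legal
ku — σ1 onset /k/, coda /∅/ ok → phonotactically legal
fli — σ1 onset /fl/ (2→4 rises), coda /∅/ ok → phonotactically legal
kfma — violates constraint 3: syllable 1 onset /kfm/ has 3 consonants (> 2) → phonotactically illegal
fi — σ1 onset /f/, coda /∅/ ok → phonotactically legal

kfma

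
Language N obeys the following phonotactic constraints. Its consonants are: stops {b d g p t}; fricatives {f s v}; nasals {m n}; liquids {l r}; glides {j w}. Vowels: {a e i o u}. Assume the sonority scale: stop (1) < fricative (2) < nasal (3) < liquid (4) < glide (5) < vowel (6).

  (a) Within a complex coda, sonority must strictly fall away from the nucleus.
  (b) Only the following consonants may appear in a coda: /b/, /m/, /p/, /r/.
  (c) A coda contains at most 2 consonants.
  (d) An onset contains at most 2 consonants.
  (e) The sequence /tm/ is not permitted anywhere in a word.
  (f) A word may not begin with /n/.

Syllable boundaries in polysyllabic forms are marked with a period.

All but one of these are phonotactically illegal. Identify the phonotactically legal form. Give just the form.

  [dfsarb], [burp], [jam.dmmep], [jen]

[burp]

[dfsarb] — violates constraint (d): syllable 1 onset /dfs/ has 3 consonants (> 2) → phonotactically illegal
[burp] — σ1 onset /b/, coda /rp/ (4→1 falls) ok → phonotactically legal
[jam.dmmep] — violates constraint (d): syllable 2 onset /dmm/ has 3 consonants (> 2) → phonotactically illegal
[jen] — violates constraint (b): syllable 1 coda contains /n/, which is not a licensed coda consonant → phonotactically illegal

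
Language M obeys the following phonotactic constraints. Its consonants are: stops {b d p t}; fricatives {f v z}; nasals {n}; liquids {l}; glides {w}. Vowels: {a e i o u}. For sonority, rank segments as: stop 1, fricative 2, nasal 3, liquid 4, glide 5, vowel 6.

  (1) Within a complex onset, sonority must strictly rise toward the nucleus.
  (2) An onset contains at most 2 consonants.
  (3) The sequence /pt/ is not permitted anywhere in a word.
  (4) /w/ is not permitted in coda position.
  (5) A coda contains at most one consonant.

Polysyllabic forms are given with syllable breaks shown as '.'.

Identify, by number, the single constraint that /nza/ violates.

/nza/: syllable 1 onset /nz/: /n/ (nasal, 3) → /z/ (fricative, 2) does not rise.
This is a violation of constraint 1: "Within a complex onset, sonority must strictly rise toward the nucleus."
The remaining constraints (2, 3, 4, 5) are satisfied.

1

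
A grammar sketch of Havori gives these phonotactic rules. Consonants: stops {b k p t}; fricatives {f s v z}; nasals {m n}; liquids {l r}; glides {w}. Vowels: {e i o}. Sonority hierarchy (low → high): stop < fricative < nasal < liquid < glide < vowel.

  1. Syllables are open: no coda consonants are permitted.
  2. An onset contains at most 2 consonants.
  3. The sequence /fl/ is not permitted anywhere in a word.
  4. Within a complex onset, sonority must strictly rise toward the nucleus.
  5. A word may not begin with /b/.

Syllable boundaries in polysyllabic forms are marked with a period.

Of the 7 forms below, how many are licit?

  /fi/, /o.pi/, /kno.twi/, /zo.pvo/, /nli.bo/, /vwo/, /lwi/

7

/fi/ — σ1 onset /f/, coda /∅/ ok → licit
/o.pi/ — σ1 onset /∅/, coda /∅/ ok; σ2 onset /p/, coda /∅/ ok → licit
/kno.twi/ — σ1 onset /kn/ (1→3 rises), coda /∅/ ok; σ2 onset /tw/ (1→5 rises), coda /∅/ ok → licit
/zo.pvo/ — σ1 onset /z/, coda /∅/ ok; σ2 onset /pv/ (1→2 rises), coda /∅/ ok → licit
/nli.bo/ — σ1 onset /nl/ (3→4 rises), coda /∅/ ok; σ2 onset /b/, coda /∅/ ok → licit
/vwo/ — σ1 onset /vw/ (2→5 rises), coda /∅/ ok → licit
/lwi/ — σ1 onset /lw/ (4→5 rises), coda /∅/ ok → licit
Licit: /fi/, /o.pi/, /kno.twi/, /zo.pvo/, /nli.bo/, /vwo/, /lwi/ → 7.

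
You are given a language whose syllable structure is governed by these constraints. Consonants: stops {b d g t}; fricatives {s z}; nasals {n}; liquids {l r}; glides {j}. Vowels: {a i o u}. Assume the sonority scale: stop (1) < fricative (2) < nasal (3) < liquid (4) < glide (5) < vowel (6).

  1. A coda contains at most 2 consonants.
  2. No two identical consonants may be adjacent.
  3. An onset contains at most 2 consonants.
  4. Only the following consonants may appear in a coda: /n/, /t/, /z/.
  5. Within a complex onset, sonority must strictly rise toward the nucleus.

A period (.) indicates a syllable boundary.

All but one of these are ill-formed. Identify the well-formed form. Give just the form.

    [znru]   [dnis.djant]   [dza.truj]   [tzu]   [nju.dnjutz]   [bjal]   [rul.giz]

[tzu]

[znru] — violates constraint 3: syllable 1 onset /znr/ has 3 consonants (> 2) → ill-formed
[dnis.djant] — violates constraint 4: syllable 1 coda contains /s/, which is not a licensed coda consonant → ill-formed
[dza.truj] — violates constraint 4: syllable 2 coda contains /j/, which is not a licensed coda consonant → ill-formed
[tzu] — σ1 onset /tz/ (1→2 rises), coda /∅/ ok → well-formed
[nju.dnjutz] — violates constraint 3: syllable 2 onset /dnj/ has 3 consonants (> 2) → ill-formed
[bjal] — violates constraint 4: syllable 1 coda contains /l/, which is not a licensed coda consonant → ill-formed
[rul.giz] — violates constraint 4: syllable 1 coda contains /l/, which is not a licensed coda consonant → ill-formed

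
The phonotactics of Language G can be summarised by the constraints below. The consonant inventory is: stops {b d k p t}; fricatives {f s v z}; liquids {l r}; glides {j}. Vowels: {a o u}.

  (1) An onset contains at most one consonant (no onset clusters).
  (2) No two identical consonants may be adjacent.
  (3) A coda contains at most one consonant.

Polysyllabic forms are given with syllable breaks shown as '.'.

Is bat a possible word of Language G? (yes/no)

yes

bat — σ1 onset /b/, coda /t/ ok → well-formed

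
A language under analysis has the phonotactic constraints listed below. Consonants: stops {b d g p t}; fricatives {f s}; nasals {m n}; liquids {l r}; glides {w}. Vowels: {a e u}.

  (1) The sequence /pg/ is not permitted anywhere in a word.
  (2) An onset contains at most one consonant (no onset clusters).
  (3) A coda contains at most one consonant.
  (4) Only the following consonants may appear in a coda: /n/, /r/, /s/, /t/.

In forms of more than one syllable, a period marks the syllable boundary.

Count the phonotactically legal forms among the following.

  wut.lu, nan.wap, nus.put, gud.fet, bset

2

wut.lu — σ1 onset /w/, coda /t/ ok; σ2 onset /l/, coda /∅/ ok → phonotactically legal
nan.wap — violates constraint 4: syllable 2 coda contains /p/, which is not a licensed coda consonant → phonotactically illegal
nus.put — σ1 onset /n/, coda /s/ ok; σ2 onset /p/, coda /t/ ok → phonotactically legal
gud.fet — violates constraint 4: syllable 1 coda contains /d/, which is not a licensed coda consonant → phonotactically illegal
bset — violates constraint 2: syllable 1 onset /bs/ has 2 consonants (> 1) → phonotactically illegal
Phonotactically legal: wut.lu, nus.put → 2.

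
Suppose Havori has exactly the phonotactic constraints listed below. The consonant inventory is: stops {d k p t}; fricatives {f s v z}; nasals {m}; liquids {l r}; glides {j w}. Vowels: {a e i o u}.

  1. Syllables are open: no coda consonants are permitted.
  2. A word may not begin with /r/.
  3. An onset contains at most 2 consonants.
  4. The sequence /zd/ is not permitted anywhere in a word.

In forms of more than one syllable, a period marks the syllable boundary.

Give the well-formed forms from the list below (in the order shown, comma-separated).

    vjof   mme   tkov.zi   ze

vjof — violates constraint 1: syllable 1 coda /f/ has 1 consonant (> 0) → ill-formed
mme — σ1 onset /mm/ (2C), coda /∅/ ok → well-formed
tkov.zi — violates constraint 1: syllable 1 coda /v/ has 1 consonant (> 0) → ill-formed
ze — σ1 onset /z/, coda /∅/ ok → well-formed

mme, ze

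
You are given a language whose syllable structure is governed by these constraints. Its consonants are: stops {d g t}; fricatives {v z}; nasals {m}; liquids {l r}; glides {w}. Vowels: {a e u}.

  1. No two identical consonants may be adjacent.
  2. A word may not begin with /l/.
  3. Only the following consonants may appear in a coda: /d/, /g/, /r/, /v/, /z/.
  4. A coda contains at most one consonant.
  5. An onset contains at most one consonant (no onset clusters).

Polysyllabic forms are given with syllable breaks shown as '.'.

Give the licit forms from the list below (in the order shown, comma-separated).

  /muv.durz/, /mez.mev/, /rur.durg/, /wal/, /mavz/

/muv.durz/ — violates constraint 4: syllable 2 coda /rz/ has 2 consonants (> 1) → illicit
/mez.mev/ — σ1 onset /m/, coda /z/ ok; σ2 onset /m/, coda /v/ ok → licit
/rur.durg/ — violates constraint 4: syllable 2 coda /rg/ has 2 consonants (> 1) → illicit
/wal/ — violates constraint 3: syllable 1 coda contains /l/, which is not a licensed coda consonant → illicit
/mavz/ — violates constraint 4: syllable 1 coda /vz/ has 2 consonants (> 1) → illicit

/mez.mev/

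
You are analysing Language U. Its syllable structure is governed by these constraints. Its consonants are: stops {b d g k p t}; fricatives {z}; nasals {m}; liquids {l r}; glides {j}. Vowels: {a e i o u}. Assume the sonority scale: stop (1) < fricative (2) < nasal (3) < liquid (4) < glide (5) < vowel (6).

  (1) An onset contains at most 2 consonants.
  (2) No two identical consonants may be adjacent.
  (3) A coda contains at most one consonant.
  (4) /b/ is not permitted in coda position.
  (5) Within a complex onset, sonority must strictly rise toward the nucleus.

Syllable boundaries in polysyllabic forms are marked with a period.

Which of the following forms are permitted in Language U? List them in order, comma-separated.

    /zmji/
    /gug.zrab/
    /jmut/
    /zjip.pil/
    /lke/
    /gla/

/zmji/ — violates constraint 1: syllable 1 onset /zmj/ has 3 consonants (> 2) → not permitted
/gug.zrab/ — violates constraint 4: syllable 2 coda contains /b/ → not permitted
/jmut/ — violates constraint 5: syllable 1 onset /jm/: /j/ (glide, 5) → /m/ (nasal, 3) does not rise → not permitted
/zjip.pil/ — violates constraint 2: adjacent identical consonants /pp/ → not permitted
/lke/ — violates constraint 5: syllable 1 onset /lk/: /l/ (liquid, 4) → /k/ (stop, 1) does not rise → not permitted
/gla/ — σ1 onset /gl/ (1→4 rises), coda /∅/ ok → permitted

/gla/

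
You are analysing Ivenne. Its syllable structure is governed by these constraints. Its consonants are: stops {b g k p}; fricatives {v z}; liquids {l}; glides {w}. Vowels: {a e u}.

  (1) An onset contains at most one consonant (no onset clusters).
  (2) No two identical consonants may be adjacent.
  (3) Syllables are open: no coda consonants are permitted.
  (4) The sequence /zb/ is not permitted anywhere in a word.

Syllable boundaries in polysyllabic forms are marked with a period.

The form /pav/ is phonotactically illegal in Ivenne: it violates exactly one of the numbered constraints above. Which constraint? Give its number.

3

/pav/: syllable 1 coda /v/ has 1 consonant (> 0).
This is a violation of constraint 3: "Syllables are open: no coda consonants are permitted."
The remaining constraints (1, 2, 4) are satisfied.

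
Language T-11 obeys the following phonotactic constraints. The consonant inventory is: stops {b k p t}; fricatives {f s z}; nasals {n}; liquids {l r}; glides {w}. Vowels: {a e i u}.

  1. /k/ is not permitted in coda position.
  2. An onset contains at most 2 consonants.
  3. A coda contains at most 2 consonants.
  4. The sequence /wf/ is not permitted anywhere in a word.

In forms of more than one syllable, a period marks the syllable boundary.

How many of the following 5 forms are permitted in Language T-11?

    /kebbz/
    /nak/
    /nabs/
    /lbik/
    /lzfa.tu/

1

/kebbz/ — violates constraint 3: syllable 1 coda /bbz/ has 3 consonants (> 2) → not permitted
/nak/ — violates constraint 1: syllable 1 coda contains /k/ → not permitted
/nabs/ — σ1 onset /n/, coda /bs/ (2C) ok → permitted
/lbik/ — violates constraint 1: syllable 1 coda contains /k/ → not permitted
/lzfa.tu/ — violates constraint 2: syllable 1 onset /lzf/ has 3 consonants (> 2) → not permitted
Permitted: /nabs/ → 1.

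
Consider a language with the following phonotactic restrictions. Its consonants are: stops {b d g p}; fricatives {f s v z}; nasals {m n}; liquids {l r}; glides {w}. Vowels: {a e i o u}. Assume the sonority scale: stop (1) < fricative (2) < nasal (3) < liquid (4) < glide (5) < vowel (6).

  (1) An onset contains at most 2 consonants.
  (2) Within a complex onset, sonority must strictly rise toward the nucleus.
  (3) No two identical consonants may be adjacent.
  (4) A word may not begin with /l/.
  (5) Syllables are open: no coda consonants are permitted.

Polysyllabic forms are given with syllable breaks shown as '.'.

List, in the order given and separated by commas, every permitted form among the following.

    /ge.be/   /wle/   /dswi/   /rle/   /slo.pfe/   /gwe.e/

/ge.be/ — σ1 onset /g/, coda /∅/ ok; σ2 onset /b/, coda /∅/ ok → permitted
/wle/ — violates constraint 2: syllable 1 onset /wl/: /w/ (glide, 5) → /l/ (liquid, 4) does not rise → not permitted
/dswi/ — violates constraint 1: syllable 1 onset /dsw/ has 3 consonants (> 2) → not permitted
/rle/ — violates constraint 2: syllable 1 onset /rl/: /r/ (liquid, 4) → /l/ (liquid, 4) does not rise → not permitted
/slo.pfe/ — σ1 onset /sl/ (2→4 rises), coda /∅/ ok; σ2 onset /pf/ (1→2 rises), coda /∅/ ok → permitted
/gwe.e/ — σ1 onset /gw/ (1→5 rises), coda /∅/ ok; σ2 onset /∅/, coda /∅/ ok → permitted

/ge.be/, /slo.pfe/, /gwe.e/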